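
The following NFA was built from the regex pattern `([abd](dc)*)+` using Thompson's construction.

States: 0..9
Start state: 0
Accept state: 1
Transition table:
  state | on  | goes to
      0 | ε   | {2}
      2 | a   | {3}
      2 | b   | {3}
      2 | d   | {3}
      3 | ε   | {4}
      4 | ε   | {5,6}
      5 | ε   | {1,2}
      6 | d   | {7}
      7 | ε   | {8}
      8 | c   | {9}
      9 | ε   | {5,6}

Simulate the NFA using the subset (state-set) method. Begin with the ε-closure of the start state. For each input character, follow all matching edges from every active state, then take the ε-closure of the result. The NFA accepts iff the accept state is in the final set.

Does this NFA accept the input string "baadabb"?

Answer: ACCEPT

Derivation:
initial (ε-close {0}): {0,2}
'b' @ 1: {1,2,3,4,5,6}  (accept∈set)
'a' @ 2: {1,2,3,4,5,6}  (accept∈set)
'a' @ 3: {1,2,3,4,5,6}  (accept∈set)
'd' @ 4: {1,2,3,4,5,6,7,8}  (accept∈set)
'a' @ 5: {1,2,3,4,5,6}  (accept∈set)
'b' @ 6: {1,2,3,4,5,6}  (accept∈set)
'b' @ 7: {1,2,3,4,5,6}  (accept∈set)
end set {1,2,3,4,5,6} — state 1 in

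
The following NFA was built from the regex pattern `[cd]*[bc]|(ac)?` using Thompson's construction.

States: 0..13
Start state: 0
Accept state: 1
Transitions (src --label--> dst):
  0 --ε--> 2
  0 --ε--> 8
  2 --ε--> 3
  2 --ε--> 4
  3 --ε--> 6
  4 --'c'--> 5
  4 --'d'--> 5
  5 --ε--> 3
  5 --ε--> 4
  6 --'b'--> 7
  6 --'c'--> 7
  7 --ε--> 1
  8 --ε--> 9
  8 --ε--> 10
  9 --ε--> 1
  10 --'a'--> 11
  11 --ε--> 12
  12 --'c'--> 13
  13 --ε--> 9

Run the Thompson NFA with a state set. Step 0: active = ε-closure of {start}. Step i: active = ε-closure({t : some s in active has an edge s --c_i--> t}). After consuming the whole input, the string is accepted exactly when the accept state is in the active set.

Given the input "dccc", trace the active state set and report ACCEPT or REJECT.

Answer: ACCEPT

Trace:
S₀ = ε-closure({0}) = {0,1,2,3,4,6,8,9,10}
'd' @ 1: {3,4,5,6}
'c' @ 2: {1,3,4,5,6,7}  (accept∈set)
'c' @ 3: {1,3,4,5,6,7}  (accept∈set)
'c' @ 4: {1,3,4,5,6,7}  (accept∈set)
final: {1,3,4,5,6,7}; accept 1 in set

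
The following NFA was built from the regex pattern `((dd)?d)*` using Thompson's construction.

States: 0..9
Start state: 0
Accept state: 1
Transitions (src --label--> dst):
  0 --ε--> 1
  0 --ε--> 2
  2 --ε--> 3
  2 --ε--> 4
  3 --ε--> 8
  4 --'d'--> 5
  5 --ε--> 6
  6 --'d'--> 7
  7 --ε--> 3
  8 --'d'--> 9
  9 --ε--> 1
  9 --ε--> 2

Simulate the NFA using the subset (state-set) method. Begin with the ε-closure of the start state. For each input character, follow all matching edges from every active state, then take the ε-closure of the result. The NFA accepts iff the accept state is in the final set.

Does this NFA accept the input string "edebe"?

S₀ = ε-closure({0}) = {0,1,2,3,4,8}
'e' @ 1: {}  — no active states
rest 'debe' ignored (set empty)
end set {} — state 1 not in

Answer: REJECT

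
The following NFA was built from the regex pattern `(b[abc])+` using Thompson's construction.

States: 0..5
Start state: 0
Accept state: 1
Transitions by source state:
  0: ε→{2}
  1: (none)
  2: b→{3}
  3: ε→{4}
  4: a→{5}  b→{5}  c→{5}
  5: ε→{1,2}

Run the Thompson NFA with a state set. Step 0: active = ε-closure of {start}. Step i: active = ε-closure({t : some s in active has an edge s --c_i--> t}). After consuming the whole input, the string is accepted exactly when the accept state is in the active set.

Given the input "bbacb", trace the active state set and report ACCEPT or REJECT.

start: ε-closure({0}) = {0,2}
'b' @ 1: {3,4}
'b' @ 2: {1,2,5}  [accepting]
'a' @ 3: {}  — dead — no transitions
rest 'cb' ignored (set empty)
end set {} — state 1 not in

Answer: REJECT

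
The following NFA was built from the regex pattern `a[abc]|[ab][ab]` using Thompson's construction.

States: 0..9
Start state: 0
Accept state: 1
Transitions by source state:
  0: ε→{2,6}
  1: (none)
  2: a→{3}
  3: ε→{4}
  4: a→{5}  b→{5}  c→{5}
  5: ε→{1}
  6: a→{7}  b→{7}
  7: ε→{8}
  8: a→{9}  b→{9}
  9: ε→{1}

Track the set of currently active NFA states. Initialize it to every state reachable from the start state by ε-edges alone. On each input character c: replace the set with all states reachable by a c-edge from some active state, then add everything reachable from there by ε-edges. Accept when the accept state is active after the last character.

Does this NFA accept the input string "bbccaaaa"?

S₀ = ε-closure({0}) = {0,2,6}
'b' @ 1: {7,8}
'b' @ 2: {1,9}  (accept∈set)
'c' @ 3: {}  — state set empty
rest 'caaaa' ignored (set empty)
end set {} — state 1 not in

Answer: REJECT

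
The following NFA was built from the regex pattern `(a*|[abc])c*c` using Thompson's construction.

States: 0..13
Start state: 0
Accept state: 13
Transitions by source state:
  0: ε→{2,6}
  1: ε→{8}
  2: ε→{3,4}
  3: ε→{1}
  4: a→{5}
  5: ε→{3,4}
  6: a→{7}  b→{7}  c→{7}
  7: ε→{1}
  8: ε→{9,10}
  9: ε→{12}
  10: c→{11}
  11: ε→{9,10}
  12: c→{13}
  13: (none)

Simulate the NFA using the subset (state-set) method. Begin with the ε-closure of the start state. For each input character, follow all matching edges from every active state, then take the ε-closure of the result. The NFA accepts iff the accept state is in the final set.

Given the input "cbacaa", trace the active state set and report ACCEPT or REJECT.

S₀ = ε-closure({0}) = {0,1,2,3,4,6,8,9,10,12}
'c' @ 1: {1,7,8,9,10,11,12,13}  (accept∈set)
'b' @ 2: {}  — dead — no transitions
rest 'acaa' ignored (set empty)
end set {} — state 13 not in

Answer: REJECT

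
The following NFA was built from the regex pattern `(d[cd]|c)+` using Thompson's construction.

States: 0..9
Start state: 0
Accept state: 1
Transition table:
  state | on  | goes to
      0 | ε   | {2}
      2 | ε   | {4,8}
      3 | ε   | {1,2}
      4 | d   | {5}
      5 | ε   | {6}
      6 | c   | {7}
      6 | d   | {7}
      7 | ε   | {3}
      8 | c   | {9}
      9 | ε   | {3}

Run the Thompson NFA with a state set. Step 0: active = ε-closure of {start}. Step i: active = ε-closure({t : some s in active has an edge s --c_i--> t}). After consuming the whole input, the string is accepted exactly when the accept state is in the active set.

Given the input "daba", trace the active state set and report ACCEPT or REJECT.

start: ε-closure({0}) = {0,2,4,8}
'd' @ 1: {5,6}
'a' @ 2: {}  — dead — no transitions
rest 'ba' ignored (set empty)
after full input: {}  (accept=1 not in)

Answer: REJECT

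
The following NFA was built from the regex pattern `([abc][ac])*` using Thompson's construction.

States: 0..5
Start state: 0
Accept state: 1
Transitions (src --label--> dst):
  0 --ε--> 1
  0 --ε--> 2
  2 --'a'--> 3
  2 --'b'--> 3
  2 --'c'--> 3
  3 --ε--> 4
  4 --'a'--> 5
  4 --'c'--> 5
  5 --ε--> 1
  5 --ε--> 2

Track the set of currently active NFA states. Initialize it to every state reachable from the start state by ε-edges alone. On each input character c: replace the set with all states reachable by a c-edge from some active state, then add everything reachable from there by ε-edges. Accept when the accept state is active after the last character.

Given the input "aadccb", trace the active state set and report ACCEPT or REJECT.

S₀ = ε-closure({0}) = {0,1,2}
'a' @ 1: {3,4}
'a' @ 2: {1,2,5}  (accept∈set)
'd' @ 3: {}  — dead — no transitions
rest 'ccb' ignored (set empty)
after full input: {}  (accept=1 not in)

Answer: REJECT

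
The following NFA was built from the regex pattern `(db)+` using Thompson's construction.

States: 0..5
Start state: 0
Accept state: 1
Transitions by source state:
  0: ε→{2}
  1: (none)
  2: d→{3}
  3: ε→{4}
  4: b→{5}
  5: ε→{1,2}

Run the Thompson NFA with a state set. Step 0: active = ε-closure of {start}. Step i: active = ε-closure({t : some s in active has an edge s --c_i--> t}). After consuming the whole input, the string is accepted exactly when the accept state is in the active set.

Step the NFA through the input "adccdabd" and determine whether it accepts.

Answer: REJECT

Derivation:
S₀ = ε-closure({0}) = {0,2}
'a' @ 1: {}  — state set empty
rest 'dccdabd' ignored (set empty)
final: {}; accept 1 not in set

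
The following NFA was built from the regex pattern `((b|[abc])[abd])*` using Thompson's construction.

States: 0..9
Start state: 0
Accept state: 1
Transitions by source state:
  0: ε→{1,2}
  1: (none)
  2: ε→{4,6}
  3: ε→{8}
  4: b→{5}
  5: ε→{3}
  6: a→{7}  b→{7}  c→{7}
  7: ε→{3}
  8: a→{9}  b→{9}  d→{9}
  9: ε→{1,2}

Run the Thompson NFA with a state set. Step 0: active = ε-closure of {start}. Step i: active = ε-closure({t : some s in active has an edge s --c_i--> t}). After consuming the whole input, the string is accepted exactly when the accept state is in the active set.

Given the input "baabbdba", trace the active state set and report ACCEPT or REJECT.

start: ε-closure({0}) = {0,1,2,4,6}
'b' @ 1: {3,5,7,8}
'a' @ 2: {1,2,4,6,9}  (accept∈set)
'a' @ 3: {3,7,8}
'b' @ 4: {1,2,4,6,9}  (accept∈set)
'b' @ 5: {3,5,7,8}
'd' @ 6: {1,2,4,6,9}  (accept∈set)
'b' @ 7: {3,5,7,8}
'a' @ 8: {1,2,4,6,9}  (accept∈set)
final: {1,2,4,6,9}; accept 1 in set

Answer: ACCEPT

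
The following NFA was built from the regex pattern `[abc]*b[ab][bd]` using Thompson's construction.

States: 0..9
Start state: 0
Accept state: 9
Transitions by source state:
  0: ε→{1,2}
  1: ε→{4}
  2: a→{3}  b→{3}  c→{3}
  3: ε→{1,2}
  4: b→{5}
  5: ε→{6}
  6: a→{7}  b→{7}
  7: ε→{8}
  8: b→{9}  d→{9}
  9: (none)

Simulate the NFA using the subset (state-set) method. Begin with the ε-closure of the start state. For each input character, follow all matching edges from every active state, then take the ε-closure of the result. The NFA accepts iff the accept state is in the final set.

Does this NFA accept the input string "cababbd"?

S₀ = ε-closure({0}) = {0,1,2,4}
'c' @ 1: {1,2,3,4}
'a' @ 2: {1,2,3,4}
'b' @ 3: {1,2,3,4,5,6}
'a' @ 4: {1,2,3,4,7,8}
'b' @ 5: {1,2,3,4,5,6,9}  ✓accept
'b' @ 6: {1,2,3,4,5,6,7,8}
'd' @ 7: {9}  ✓accept
after full input: {9}  (accept=9 in)

Answer: ACCEPT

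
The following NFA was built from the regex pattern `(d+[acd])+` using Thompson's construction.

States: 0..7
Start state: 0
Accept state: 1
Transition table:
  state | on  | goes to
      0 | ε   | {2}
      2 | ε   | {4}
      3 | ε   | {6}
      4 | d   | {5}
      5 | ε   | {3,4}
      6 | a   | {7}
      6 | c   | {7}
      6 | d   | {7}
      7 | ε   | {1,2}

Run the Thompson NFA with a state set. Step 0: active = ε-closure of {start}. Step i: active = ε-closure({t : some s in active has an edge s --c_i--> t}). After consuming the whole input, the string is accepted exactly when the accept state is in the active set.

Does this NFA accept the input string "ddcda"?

Answer: ACCEPT

Steps:
initial (ε-close {0}): {0,2,4}
'd' @ 1: {3,4,5,6}
'd' @ 2: {1,2,3,4,5,6,7}  [accepting]
'c' @ 3: {1,2,4,7}  [accepting]
'd' @ 4: {3,4,5,6}
'a' @ 5: {1,2,4,7}  [accepting]
end set {1,2,4,7} — state 1 in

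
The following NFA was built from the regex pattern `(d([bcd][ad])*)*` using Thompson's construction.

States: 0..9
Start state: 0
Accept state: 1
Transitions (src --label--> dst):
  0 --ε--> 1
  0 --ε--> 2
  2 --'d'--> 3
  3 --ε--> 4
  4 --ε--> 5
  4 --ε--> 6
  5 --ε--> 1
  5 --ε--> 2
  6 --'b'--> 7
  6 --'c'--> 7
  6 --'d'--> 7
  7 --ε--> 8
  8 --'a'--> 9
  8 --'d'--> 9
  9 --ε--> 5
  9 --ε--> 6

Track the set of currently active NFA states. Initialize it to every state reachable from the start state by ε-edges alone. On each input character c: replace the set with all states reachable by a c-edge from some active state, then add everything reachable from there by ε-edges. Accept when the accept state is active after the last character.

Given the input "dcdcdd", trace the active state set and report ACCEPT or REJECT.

Answer: ACCEPT

Trace:
S₀ = ε-closure({0}) = {0,1,2}
'd' @ 1: {1,2,3,4,5,6}  ✓accept
'c' @ 2: {7,8}
'd' @ 3: {1,2,5,6,9}  ✓accept
'c' @ 4: {7,8}
'd' @ 5: {1,2,5,6,9}  ✓accept
'd' @ 6: {1,2,3,4,5,6,7,8}  ✓accept
end set {1,2,3,4,5,6,7,8} — state 1 in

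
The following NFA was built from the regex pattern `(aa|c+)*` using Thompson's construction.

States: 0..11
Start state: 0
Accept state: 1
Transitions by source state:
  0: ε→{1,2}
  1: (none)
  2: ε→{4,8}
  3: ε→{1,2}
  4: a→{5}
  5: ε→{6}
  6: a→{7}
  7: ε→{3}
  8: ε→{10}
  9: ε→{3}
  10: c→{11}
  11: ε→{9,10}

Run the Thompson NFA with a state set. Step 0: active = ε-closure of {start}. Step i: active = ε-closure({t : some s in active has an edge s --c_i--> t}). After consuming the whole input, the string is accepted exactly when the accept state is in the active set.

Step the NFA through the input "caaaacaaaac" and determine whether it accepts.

Answer: ACCEPT

Steps:
initial (ε-close {0}): {0,1,2,4,8,10}
'c' @ 1: {1,2,3,4,8,9,10,11}  (accept∈set)
'a' @ 2: {5,6}
'a' @ 3: {1,2,3,4,7,8,10}  (accept∈set)
'a' @ 4: {5,6}
'a' @ 5: {1,2,3,4,7,8,10}  (accept∈set)
'c' @ 6: {1,2,3,4,8,9,10,11}  (accept∈set)
'a' @ 7: {5,6}
'a' @ 8: {1,2,3,4,7,8,10}  (accept∈set)
'a' @ 9: {5,6}
'a' @ 10: {1,2,3,4,7,8,10}  (accept∈set)
'c' @ 11: {1,2,3,4,8,9,10,11}  (accept∈set)
after full input: {1,2,3,4,8,9,10,11}  (accept=1 in)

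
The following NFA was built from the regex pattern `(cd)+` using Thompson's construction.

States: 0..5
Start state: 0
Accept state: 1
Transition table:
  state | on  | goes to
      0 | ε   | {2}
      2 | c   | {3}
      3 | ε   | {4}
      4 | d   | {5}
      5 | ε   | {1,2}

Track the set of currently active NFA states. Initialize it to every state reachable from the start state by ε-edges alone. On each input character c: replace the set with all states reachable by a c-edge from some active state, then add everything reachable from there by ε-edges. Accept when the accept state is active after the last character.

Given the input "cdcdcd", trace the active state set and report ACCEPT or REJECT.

Answer: ACCEPT

Steps:
initial (ε-close {0}): {0,2}
'c' @ 1: {3,4}
'd' @ 2: {1,2,5}  (accept∈set)
'c' @ 3: {3,4}
'd' @ 4: {1,2,5}  (accept∈set)
'c' @ 5: {3,4}
'd' @ 6: {1,2,5}  (accept∈set)
final: {1,2,5}; accept 1 in set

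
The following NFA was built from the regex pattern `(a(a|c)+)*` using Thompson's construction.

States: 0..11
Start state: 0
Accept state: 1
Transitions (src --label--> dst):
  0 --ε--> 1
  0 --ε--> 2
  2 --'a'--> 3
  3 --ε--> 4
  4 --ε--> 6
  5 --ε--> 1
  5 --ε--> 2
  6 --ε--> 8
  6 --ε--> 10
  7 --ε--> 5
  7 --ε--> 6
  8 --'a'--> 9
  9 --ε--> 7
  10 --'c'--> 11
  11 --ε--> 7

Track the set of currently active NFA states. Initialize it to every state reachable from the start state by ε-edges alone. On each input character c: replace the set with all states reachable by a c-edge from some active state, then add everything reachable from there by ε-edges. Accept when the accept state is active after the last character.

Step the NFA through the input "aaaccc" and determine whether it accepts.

Answer: ACCEPT

Derivation:
S₀ = ε-closure({0}) = {0,1,2}
'a' @ 1: {3,4,6,8,10}
'a' @ 2: {1,2,5,6,7,8,9,10}  (accept∈set)
'a' @ 3: {1,2,3,4,5,6,7,8,9,10}  (accept∈set)
'c' @ 4: {1,2,5,6,7,8,10,11}  (accept∈set)
'c' @ 5: {1,2,5,6,7,8,10,11}  (accept∈set)
'c' @ 6: {1,2,5,6,7,8,10,11}  (accept∈set)
after full input: {1,2,5,6,7,8,10,11}  (accept=1 in)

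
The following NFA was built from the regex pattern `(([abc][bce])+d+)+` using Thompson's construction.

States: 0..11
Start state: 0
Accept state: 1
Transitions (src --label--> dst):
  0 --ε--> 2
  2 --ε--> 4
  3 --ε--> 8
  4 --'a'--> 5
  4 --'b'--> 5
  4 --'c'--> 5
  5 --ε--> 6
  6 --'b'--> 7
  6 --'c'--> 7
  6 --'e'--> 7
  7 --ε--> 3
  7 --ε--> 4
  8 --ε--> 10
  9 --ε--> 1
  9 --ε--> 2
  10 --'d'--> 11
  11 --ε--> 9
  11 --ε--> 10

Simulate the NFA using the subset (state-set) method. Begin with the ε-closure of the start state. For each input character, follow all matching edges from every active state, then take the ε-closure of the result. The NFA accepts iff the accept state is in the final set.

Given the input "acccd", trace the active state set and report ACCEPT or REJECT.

initial (ε-close {0}): {0,2,4}
'a' @ 1: {5,6}
'c' @ 2: {3,4,7,8,10}
'c' @ 3: {5,6}
'c' @ 4: {3,4,7,8,10}
'd' @ 5: {1,2,4,9,10,11}  (accept∈set)
final: {1,2,4,9,10,11}; accept 1 in set

Answer: ACCEPT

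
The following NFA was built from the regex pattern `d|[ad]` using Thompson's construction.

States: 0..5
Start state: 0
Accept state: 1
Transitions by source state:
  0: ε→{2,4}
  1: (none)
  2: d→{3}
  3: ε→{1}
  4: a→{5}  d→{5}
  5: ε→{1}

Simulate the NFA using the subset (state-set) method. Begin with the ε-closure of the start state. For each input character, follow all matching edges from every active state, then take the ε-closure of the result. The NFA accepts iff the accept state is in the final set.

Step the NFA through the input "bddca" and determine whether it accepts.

Answer: REJECT

Steps:
start: ε-closure({0}) = {0,2,4}
'b' @ 1: {}  — no active states
rest 'ddca' ignored (set empty)
after full input: {}  (accept=1 not in)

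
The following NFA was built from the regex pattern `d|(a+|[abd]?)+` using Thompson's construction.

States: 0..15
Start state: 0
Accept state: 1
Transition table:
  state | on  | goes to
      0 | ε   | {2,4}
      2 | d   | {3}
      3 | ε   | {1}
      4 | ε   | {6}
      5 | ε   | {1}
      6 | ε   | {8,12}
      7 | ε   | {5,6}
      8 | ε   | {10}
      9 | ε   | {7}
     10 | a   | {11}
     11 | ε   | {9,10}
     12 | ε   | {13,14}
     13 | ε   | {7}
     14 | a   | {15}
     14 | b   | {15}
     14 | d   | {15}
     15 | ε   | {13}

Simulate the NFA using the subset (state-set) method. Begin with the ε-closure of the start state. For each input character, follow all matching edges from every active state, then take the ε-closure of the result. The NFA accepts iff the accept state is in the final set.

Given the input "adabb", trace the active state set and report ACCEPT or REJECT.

Answer: ACCEPT

Trace:
initial (ε-close {0}): {0,1,2,4,5,6,7,8,10,12,13,14}
'a' @ 1: {1,5,6,7,8,9,10,11,12,13,14,15}  ✓accept
'd' @ 2: {1,5,6,7,8,10,12,13,14,15}  ✓accept
'a' @ 3: {1,5,6,7,8,9,10,11,12,13,14,15}  ✓accept
'b' @ 4: {1,5,6,7,8,10,12,13,14,15}  ✓accept
'b' @ 5: {1,5,6,7,8,10,12,13,14,15}  ✓accept
final: {1,5,6,7,8,10,12,13,14,15}; accept 1 in set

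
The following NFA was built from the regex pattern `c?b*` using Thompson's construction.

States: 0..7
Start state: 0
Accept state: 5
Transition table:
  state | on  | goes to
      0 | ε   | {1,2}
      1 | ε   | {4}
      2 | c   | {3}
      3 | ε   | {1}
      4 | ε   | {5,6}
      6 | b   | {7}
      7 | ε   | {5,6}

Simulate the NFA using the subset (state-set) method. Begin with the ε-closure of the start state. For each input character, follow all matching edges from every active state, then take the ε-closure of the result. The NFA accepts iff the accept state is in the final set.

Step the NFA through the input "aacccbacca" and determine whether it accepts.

start: ε-closure({0}) = {0,1,2,4,5,6}
'a' @ 1: {}  — no active states
rest 'acccbacca' ignored (set empty)
after full input: {}  (accept=5 not in)

Answer: REJECT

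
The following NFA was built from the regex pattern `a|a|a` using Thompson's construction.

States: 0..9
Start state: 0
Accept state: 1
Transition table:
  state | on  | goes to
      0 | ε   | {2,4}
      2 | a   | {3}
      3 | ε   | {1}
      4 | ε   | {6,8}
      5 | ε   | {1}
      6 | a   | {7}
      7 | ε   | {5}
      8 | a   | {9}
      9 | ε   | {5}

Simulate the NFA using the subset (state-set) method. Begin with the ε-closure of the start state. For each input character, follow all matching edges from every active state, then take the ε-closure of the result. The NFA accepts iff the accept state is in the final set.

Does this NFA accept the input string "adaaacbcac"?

start: ε-closure({0}) = {0,2,4,6,8}
'a' @ 1: {1,3,5,7,9}  (accept∈set)
'd' @ 2: {}  — state set empty
rest 'aaacbcac' ignored (set empty)
final: {}; accept 1 not in set

Answer: REJECT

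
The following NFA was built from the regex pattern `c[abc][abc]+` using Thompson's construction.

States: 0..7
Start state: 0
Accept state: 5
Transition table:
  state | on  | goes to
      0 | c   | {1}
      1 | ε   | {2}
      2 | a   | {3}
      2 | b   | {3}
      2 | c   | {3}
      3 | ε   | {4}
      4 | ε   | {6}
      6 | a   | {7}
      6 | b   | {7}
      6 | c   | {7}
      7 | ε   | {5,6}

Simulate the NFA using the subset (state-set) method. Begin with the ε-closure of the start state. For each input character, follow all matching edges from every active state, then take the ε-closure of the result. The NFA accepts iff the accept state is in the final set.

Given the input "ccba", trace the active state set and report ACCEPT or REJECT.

Answer: ACCEPT

Steps:
initial (ε-close {0}): {0}
'c' @ 1: {1,2}
'c' @ 2: {3,4,6}
'b' @ 3: {5,6,7}  (accept∈set)
'a' @ 4: {5,6,7}  (accept∈set)
final: {5,6,7}; accept 5 in set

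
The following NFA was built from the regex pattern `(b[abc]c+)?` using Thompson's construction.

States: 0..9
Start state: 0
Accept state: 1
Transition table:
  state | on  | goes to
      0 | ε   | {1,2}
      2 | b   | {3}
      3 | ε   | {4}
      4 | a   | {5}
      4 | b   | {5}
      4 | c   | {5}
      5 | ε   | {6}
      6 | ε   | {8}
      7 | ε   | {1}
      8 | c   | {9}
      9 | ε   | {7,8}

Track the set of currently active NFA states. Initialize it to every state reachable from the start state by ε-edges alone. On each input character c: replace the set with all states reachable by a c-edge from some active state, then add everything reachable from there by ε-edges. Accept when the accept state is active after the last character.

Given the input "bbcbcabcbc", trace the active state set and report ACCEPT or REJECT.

Answer: REJECT

Steps:
S₀ = ε-closure({0}) = {0,1,2}
'b' @ 1: {3,4}
'b' @ 2: {5,6,8}
'c' @ 3: {1,7,8,9}  (accept∈set)
'b' @ 4: {}  — state set empty
rest 'cabcbc' ignored (set empty)
after full input: {}  (accept=1 not in)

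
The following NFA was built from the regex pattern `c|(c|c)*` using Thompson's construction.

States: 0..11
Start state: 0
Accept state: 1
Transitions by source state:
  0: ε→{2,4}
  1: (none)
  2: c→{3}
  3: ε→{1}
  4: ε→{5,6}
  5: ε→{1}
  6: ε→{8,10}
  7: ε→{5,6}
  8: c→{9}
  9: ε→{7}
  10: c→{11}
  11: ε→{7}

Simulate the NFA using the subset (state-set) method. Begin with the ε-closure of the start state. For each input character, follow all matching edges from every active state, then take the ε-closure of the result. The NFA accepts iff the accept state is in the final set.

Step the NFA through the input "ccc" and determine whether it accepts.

Answer: ACCEPT

Derivation:
S₀ = ε-closure({0}) = {0,1,2,4,5,6,8,10}
'c' @ 1: {1,3,5,6,7,8,9,10,11}  (accept∈set)
'c' @ 2: {1,5,6,7,8,9,10,11}  (accept∈set)
'c' @ 3: {1,5,6,7,8,9,10,11}  (accept∈set)
final: {1,5,6,7,8,9,10,11}; accept 1 in set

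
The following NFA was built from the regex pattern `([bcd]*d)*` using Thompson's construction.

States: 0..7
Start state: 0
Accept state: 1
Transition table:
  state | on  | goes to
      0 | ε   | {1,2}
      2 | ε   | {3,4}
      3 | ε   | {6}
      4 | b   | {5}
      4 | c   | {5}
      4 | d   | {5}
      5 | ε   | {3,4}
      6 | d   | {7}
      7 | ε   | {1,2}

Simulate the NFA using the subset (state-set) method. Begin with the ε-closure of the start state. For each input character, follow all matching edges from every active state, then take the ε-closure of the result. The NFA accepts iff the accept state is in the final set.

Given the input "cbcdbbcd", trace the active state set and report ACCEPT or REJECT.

Answer: ACCEPT

Steps:
S₀ = ε-closure({0}) = {0,1,2,3,4,6}
'c' @ 1: {3,4,5,6}
'b' @ 2: {3,4,5,6}
'c' @ 3: {3,4,5,6}
'd' @ 4: {1,2,3,4,5,6,7}  ✓accept
'b' @ 5: {3,4,5,6}
'b' @ 6: {3,4,5,6}
'c' @ 7: {3,4,5,6}
'd' @ 8: {1,2,3,4,5,6,7}  ✓accept
end set {1,2,3,4,5,6,7} — state 1 in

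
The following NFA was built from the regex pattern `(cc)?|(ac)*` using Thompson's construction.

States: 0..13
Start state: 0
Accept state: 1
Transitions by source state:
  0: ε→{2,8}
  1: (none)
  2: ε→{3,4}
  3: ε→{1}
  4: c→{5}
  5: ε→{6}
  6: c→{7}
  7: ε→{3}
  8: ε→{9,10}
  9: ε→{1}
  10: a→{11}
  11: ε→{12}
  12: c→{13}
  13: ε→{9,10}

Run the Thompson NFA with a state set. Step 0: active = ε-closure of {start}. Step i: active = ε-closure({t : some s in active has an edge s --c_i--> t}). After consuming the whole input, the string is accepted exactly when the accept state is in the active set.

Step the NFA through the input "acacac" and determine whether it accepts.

Answer: ACCEPT

Derivation:
initial (ε-close {0}): {0,1,2,3,4,8,9,10}
'a' @ 1: {11,12}
'c' @ 2: {1,9,10,13}  [accepting]
'a' @ 3: {11,12}
'c' @ 4: {1,9,10,13}  [accepting]
'a' @ 5: {11,12}
'c' @ 6: {1,9,10,13}  [accepting]
final: {1,9,10,13}; accept 1 in set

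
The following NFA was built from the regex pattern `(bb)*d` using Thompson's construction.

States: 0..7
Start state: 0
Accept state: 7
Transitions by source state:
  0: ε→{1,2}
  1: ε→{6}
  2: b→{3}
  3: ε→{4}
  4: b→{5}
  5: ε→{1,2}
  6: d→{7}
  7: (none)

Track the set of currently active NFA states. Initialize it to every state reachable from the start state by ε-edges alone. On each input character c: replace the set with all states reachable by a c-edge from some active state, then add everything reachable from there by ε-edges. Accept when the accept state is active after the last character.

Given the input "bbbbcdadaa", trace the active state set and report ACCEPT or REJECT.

Answer: REJECT

Derivation:
initial (ε-close {0}): {0,1,2,6}
'b' @ 1: {3,4}
'b' @ 2: {1,2,5,6}
'b' @ 3: {3,4}
'b' @ 4: {1,2,5,6}
'c' @ 5: {}  — dead — no transitions
rest 'dadaa' ignored (set empty)
end set {} — state 7 not in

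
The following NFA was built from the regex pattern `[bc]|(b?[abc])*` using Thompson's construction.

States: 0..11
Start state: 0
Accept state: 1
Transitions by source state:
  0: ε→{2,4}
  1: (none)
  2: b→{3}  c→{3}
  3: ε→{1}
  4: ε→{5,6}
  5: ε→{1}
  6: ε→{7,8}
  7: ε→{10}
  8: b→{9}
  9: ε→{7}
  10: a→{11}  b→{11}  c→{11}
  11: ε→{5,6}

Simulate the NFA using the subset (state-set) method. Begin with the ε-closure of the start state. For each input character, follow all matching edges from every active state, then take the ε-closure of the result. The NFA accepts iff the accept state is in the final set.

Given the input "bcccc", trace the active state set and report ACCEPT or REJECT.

S₀ = ε-closure({0}) = {0,1,2,4,5,6,7,8,10}
'b' @ 1: {1,3,5,6,7,8,9,10,11}  ✓accept
'c' @ 2: {1,5,6,7,8,10,11}  ✓accept
'c' @ 3: {1,5,6,7,8,10,11}  ✓accept
'c' @ 4: {1,5,6,7,8,10,11}  ✓accept
'c' @ 5: {1,5,6,7,8,10,11}  ✓accept
final: {1,5,6,7,8,10,11}; accept 1 in set

Answer: ACCEPT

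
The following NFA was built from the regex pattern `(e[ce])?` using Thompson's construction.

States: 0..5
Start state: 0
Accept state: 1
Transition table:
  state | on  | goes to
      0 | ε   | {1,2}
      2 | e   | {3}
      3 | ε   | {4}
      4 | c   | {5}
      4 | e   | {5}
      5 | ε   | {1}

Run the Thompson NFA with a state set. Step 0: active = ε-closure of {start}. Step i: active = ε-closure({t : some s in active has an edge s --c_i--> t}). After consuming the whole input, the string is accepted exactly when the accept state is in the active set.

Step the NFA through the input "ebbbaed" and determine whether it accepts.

Answer: REJECT

Derivation:
start: ε-closure({0}) = {0,1,2}
'e' @ 1: {3,4}
'b' @ 2: {}  — state set empty
rest 'bbaed' ignored (set empty)
final: {}; accept 1 not in set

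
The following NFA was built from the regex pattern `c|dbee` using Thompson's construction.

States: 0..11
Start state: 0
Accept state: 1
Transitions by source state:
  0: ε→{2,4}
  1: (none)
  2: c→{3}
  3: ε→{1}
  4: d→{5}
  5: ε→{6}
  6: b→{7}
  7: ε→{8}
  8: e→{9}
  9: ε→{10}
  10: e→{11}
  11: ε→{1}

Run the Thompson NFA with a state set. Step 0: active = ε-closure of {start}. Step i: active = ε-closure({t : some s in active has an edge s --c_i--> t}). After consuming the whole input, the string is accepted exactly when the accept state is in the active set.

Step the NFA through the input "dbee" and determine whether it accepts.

Answer: ACCEPT

Trace:
initial (ε-close {0}): {0,2,4}
'd' @ 1: {5,6}
'b' @ 2: {7,8}
'e' @ 3: {9,10}
'e' @ 4: {1,11}  (accept∈set)
after full input: {1,11}  (accept=1 in)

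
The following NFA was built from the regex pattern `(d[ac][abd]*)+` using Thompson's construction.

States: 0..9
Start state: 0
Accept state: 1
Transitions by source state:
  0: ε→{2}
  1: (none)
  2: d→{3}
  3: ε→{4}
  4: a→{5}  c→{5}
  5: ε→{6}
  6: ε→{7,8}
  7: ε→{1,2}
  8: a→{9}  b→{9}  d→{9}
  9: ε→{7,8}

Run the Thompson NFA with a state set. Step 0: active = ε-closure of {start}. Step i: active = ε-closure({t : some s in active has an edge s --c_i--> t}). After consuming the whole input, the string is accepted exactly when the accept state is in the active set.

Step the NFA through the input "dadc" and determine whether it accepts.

Answer: ACCEPT

Steps:
initial (ε-close {0}): {0,2}
'd' @ 1: {3,4}
'a' @ 2: {1,2,5,6,7,8}  [accepting]
'd' @ 3: {1,2,3,4,7,8,9}  [accepting]
'c' @ 4: {1,2,5,6,7,8}  [accepting]
after full input: {1,2,5,6,7,8}  (accept=1 in)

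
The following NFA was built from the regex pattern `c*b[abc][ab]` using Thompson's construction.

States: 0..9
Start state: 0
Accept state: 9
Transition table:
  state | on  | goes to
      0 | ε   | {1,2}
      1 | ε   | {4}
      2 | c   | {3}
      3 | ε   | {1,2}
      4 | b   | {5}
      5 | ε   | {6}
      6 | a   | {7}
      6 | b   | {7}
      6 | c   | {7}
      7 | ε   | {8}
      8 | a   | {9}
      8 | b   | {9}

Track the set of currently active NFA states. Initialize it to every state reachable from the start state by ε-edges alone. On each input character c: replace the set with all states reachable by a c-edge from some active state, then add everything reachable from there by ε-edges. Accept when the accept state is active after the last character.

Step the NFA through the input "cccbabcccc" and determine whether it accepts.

initial (ε-close {0}): {0,1,2,4}
'c' @ 1: {1,2,3,4}
'c' @ 2: {1,2,3,4}
'c' @ 3: {1,2,3,4}
'b' @ 4: {5,6}
'a' @ 5: {7,8}
'b' @ 6: {9}  [accepting]
'c' @ 7: {}  — dead — no transitions
rest 'ccc' ignored (set empty)
final: {}; accept 9 not in set

Answer: REJECT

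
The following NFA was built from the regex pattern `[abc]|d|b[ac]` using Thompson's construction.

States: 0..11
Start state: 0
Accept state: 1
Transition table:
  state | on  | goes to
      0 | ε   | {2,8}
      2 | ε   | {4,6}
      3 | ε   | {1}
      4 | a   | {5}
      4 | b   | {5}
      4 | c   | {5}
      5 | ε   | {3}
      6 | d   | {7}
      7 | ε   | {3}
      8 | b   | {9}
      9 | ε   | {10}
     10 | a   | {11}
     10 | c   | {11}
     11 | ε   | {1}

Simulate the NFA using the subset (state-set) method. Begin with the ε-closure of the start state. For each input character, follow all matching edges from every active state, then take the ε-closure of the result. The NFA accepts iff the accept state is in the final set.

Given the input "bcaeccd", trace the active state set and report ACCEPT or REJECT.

Answer: REJECT

Steps:
S₀ = ε-closure({0}) = {0,2,4,6,8}
'b' @ 1: {1,3,5,9,10}  [accepting]
'c' @ 2: {1,11}  [accepting]
'a' @ 3: {}  — no active states
rest 'eccd' ignored (set empty)
final: {}; accept 1 not in set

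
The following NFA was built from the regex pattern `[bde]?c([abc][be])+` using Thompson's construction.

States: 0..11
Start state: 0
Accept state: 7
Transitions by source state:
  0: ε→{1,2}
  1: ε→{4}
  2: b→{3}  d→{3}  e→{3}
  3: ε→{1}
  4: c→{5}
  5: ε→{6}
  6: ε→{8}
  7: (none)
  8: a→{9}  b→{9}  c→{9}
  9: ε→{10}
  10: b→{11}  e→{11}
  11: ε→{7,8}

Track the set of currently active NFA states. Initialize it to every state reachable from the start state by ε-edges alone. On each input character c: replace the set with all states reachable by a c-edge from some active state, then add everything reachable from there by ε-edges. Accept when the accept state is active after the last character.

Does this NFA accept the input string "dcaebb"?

start: ε-closure({0}) = {0,1,2,4}
'd' @ 1: {1,3,4}
'c' @ 2: {5,6,8}
'a' @ 3: {9,10}
'e' @ 4: {7,8,11}  ✓accept
'b' @ 5: {9,10}
'b' @ 6: {7,8,11}  ✓accept
end set {7,8,11} — state 7 in

Answer: ACCEPT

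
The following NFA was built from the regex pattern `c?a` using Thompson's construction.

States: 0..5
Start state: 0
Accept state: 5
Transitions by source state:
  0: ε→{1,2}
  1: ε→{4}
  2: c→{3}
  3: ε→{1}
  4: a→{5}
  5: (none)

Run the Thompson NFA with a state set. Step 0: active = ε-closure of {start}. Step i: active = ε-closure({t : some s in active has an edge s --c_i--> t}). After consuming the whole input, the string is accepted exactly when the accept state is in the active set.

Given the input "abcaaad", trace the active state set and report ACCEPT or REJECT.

start: ε-closure({0}) = {0,1,2,4}
'a' @ 1: {5}  (accept∈set)
'b' @ 2: {}  — state set empty
rest 'caaad' ignored (set empty)
end set {} — state 5 not in

Answer: REJECT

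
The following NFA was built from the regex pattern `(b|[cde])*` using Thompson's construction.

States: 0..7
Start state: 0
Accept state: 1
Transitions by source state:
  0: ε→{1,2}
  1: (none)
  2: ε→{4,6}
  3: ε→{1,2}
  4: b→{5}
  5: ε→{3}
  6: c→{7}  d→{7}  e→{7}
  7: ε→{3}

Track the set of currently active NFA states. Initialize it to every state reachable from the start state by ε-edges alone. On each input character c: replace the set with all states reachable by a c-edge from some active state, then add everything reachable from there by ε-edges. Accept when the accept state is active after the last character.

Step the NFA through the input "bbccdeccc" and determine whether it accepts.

Answer: ACCEPT

Trace:
start: ε-closure({0}) = {0,1,2,4,6}
'b' @ 1: {1,2,3,4,5,6}  (accept∈set)
'b' @ 2: {1,2,3,4,5,6}  (accept∈set)
'c' @ 3: {1,2,3,4,6,7}  (accept∈set)
'c' @ 4: {1,2,3,4,6,7}  (accept∈set)
'd' @ 5: {1,2,3,4,6,7}  (accept∈set)
'e' @ 6: {1,2,3,4,6,7}  (accept∈set)
'c' @ 7: {1,2,3,4,6,7}  (accept∈set)
'c' @ 8: {1,2,3,4,6,7}  (accept∈set)
'c' @ 9: {1,2,3,4,6,7}  (accept∈set)
after full input: {1,2,3,4,6,7}  (accept=1 in)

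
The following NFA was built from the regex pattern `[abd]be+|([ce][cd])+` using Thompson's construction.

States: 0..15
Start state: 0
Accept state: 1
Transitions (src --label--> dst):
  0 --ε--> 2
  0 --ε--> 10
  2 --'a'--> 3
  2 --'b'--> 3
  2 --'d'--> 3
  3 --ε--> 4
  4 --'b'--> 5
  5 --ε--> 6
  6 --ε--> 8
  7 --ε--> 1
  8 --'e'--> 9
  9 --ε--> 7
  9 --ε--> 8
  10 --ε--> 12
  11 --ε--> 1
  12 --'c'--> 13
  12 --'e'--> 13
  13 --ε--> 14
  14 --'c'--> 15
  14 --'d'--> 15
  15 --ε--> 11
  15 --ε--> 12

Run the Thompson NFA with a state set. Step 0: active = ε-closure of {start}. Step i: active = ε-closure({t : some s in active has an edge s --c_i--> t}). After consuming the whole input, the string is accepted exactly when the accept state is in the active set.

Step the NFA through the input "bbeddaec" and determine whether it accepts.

S₀ = ε-closure({0}) = {0,2,10,12}
'b' @ 1: {3,4}
'b' @ 2: {5,6,8}
'e' @ 3: {1,7,8,9}  [accepting]
'd' @ 4: {}  — state set empty
rest 'daec' ignored (set empty)
final: {}; accept 1 not in set

Answer: REJECT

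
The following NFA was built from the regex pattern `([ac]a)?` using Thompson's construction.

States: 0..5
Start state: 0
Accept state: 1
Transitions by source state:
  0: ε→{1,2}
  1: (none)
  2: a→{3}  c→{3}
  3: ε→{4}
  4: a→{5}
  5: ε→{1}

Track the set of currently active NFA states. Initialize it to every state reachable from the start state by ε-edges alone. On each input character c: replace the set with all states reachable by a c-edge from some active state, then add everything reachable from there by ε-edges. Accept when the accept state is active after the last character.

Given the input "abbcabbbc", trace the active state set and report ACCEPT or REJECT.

Answer: REJECT

Steps:
S₀ = ε-closure({0}) = {0,1,2}
'a' @ 1: {3,4}
'b' @ 2: {}  — dead — no transitions
rest 'bcabbbc' ignored (set empty)
end set {} — state 1 not in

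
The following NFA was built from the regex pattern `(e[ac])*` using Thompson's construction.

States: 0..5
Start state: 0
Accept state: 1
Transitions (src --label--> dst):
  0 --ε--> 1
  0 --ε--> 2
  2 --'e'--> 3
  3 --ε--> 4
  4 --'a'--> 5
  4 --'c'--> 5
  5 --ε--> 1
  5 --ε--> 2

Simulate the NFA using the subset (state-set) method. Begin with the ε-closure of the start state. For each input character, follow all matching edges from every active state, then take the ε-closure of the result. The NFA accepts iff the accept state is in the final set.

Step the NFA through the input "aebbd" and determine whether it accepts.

S₀ = ε-closure({0}) = {0,1,2}
'a' @ 1: {}  — state set empty
rest 'ebbd' ignored (set empty)
final: {}; accept 1 not in set

Answer: REJECT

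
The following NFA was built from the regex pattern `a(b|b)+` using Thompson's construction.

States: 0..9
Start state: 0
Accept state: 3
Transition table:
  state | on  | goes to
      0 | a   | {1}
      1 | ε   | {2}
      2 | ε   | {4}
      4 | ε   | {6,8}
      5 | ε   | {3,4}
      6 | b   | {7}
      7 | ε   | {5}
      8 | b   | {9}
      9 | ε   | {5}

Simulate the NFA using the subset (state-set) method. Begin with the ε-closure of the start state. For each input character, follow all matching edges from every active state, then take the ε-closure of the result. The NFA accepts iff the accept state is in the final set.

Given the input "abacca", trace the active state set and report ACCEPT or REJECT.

S₀ = ε-closure({0}) = {0}
'a' @ 1: {1,2,4,6,8}
'b' @ 2: {3,4,5,6,7,8,9}  (accept∈set)
'a' @ 3: {}  — no active states
rest 'cca' ignored (set empty)
after full input: {}  (accept=3 not in)

Answer: REJECT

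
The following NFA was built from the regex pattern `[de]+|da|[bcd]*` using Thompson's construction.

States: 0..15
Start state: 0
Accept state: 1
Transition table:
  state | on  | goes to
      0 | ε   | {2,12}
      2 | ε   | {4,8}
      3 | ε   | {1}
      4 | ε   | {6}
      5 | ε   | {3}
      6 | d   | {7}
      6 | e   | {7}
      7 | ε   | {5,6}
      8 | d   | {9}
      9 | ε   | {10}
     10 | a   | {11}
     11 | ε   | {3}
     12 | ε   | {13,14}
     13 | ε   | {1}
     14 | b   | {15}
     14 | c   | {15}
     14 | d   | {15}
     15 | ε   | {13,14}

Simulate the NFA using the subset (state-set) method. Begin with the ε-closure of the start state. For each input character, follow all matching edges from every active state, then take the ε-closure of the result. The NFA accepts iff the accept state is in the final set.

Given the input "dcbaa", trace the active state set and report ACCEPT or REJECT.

initial (ε-close {0}): {0,1,2,4,6,8,12,13,14}
'd' @ 1: {1,3,5,6,7,9,10,13,14,15}  (accept∈set)
'c' @ 2: {1,13,14,15}  (accept∈set)
'b' @ 3: {1,13,14,15}  (accept∈set)
'a' @ 4: {}  — dead — no transitions
rest 'a' ignored (set empty)
after full input: {}  (accept=1 not in)

Answer: REJECT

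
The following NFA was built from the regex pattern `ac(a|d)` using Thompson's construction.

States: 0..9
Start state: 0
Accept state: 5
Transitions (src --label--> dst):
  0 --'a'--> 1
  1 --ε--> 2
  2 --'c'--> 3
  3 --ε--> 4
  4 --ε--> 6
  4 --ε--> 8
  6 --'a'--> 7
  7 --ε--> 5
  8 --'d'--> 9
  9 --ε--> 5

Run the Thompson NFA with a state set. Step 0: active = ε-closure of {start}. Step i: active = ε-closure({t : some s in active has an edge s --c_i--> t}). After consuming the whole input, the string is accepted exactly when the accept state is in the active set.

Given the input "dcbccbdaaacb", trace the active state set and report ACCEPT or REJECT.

Answer: REJECT

Derivation:
start: ε-closure({0}) = {0}
'd' @ 1: {}  — state set empty
rest 'cbccbdaaacb' ignored (set empty)
final: {}; accept 5 not in set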